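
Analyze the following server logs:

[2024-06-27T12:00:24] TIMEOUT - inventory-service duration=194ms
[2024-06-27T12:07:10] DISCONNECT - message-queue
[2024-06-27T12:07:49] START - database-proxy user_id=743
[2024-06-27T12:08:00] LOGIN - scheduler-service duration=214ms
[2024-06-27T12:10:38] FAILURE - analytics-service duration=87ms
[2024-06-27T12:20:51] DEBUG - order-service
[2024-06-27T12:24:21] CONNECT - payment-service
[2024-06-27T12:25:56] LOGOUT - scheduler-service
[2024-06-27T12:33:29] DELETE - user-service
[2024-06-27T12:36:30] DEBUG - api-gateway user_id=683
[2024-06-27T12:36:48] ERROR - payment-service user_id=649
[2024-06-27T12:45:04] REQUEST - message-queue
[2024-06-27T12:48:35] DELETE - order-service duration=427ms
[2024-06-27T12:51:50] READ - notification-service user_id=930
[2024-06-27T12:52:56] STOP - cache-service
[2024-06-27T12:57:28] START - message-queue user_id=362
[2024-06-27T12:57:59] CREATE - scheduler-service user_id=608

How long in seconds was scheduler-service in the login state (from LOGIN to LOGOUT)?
1076

To calculate state duration:

1. Find LOGIN event for scheduler-service: 2024-06-27T12:08:00
2. Find LOGOUT event for scheduler-service: 2024-06-27T12:25:56
3. Calculate duration: 2024-06-27T12:25:56 - 2024-06-27T12:08:00 = 1076 seconds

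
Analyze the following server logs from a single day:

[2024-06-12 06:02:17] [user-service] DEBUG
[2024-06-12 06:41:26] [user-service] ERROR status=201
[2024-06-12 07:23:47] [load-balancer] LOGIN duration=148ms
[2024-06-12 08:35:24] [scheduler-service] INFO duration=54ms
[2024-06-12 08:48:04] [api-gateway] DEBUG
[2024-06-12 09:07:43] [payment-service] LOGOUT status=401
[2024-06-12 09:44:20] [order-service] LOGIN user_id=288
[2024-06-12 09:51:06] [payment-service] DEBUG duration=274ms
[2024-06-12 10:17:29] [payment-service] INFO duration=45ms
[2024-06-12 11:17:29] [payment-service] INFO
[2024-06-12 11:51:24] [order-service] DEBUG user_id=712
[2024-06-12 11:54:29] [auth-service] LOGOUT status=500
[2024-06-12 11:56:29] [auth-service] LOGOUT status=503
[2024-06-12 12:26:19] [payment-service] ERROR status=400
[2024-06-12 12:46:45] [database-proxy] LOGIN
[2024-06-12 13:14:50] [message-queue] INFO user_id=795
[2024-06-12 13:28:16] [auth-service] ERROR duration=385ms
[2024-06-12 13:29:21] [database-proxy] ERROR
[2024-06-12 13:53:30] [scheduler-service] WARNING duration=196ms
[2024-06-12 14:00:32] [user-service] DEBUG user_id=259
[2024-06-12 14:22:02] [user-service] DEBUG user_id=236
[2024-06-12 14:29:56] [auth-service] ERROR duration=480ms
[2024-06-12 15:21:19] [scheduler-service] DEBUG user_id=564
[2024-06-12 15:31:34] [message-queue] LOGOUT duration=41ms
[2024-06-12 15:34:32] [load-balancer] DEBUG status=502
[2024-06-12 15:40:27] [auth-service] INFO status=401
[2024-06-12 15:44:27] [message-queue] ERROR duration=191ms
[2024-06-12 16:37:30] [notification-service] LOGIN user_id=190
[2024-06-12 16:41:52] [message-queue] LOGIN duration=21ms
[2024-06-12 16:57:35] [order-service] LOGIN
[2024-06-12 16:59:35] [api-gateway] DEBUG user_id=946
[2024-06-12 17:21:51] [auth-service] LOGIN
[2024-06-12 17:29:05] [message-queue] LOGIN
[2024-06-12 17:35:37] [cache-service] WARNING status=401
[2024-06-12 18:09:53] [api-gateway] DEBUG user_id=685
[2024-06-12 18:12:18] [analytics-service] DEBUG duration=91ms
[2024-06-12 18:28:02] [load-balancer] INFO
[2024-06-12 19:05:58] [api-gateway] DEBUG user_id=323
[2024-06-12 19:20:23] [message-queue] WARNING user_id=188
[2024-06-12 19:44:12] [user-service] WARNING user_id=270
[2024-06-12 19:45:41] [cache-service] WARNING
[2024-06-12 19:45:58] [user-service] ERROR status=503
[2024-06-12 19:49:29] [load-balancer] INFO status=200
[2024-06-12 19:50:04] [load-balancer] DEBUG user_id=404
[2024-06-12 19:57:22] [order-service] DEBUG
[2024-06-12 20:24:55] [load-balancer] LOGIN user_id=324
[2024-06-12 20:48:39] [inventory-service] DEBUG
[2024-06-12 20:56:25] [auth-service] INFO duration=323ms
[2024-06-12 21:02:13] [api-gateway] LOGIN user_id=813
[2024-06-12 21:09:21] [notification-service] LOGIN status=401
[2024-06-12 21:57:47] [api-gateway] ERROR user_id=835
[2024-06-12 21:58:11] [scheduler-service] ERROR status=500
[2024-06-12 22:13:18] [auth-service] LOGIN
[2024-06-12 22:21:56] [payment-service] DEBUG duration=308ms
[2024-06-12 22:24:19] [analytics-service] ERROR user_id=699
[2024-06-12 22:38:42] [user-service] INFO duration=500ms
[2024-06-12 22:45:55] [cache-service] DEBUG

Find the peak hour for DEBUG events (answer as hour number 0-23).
19

To find the peak hour:

1. Group all DEBUG events by hour
2. Count events in each hour
3. Find hour with maximum count
4. Peak hour: 19 (with 3 events)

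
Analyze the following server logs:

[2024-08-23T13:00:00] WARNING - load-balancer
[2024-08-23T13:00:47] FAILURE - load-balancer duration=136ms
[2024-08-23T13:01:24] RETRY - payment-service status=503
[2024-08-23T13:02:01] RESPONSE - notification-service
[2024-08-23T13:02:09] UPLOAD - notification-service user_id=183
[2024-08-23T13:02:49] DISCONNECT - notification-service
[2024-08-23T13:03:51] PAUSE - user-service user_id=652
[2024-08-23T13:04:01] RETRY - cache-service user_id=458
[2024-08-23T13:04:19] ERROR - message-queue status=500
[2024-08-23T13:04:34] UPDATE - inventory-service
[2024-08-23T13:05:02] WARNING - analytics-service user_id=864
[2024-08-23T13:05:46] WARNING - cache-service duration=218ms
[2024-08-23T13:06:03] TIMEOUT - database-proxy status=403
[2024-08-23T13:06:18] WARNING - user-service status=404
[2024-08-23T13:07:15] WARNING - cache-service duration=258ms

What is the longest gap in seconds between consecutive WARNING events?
302

To find the longest gap:

1. Extract all WARNING events in chronological order
2. Calculate time differences between consecutive events
3. Find the maximum difference
4. Longest gap: 302 seconds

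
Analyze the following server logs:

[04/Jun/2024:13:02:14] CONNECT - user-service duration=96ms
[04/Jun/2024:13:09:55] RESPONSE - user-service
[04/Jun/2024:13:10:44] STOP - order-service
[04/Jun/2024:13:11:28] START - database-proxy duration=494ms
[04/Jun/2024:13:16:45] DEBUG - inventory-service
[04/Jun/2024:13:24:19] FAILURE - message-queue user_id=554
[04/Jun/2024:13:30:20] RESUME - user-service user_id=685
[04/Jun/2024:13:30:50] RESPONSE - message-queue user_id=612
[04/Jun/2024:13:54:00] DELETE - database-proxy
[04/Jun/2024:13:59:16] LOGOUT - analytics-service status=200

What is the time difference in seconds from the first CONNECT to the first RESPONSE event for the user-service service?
461

To find the time between events:

1. Locate the first CONNECT event for user-service: 04/Jun/2024:13:02:14
2. Locate the first RESPONSE event for user-service: 04/Jun/2024:13:09:55
3. Calculate the difference: 04/Jun/2024:13:09:55 - 04/Jun/2024:13:02:14 = 461 seconds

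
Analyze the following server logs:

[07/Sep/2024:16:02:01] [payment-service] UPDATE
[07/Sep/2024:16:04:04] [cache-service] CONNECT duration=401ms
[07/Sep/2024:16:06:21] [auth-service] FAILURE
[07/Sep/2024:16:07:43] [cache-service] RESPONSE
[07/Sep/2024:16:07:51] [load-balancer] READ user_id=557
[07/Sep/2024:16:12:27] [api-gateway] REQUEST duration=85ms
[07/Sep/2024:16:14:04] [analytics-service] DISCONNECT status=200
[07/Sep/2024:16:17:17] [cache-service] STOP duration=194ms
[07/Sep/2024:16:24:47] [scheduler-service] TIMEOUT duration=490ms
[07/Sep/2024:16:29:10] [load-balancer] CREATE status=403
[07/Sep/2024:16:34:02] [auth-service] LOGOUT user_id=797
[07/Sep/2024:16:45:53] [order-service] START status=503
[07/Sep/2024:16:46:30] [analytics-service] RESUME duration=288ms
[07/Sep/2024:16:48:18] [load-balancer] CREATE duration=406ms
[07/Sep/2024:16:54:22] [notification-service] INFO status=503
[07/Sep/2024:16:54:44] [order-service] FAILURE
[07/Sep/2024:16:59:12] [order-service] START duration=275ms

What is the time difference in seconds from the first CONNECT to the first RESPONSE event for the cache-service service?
219

To find the time between events:

1. Locate the first CONNECT event for cache-service: 07/Sep/2024:16:04:04
2. Locate the first RESPONSE event for cache-service: 07/Sep/2024:16:07:43
3. Calculate the difference: 07/Sep/2024:16:07:43 - 07/Sep/2024:16:04:04 = 219 seconds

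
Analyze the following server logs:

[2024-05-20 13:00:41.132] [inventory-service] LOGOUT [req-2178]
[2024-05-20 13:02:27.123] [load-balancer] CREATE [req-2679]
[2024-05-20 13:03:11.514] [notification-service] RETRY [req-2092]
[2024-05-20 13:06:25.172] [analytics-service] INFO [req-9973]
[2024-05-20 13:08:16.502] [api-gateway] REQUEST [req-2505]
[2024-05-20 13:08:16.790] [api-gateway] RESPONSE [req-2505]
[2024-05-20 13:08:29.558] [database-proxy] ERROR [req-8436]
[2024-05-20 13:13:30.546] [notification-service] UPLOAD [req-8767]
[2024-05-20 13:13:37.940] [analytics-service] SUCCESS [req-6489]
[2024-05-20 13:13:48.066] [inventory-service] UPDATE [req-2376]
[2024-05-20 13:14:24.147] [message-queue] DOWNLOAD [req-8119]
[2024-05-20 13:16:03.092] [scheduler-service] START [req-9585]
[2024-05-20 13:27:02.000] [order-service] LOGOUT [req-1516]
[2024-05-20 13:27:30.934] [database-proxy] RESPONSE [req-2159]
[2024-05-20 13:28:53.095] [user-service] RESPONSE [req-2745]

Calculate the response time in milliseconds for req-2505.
288

To calculate latency:

1. Find REQUEST with id req-2505: 2024-05-20 13:08:16.502
2. Find RESPONSE with id req-2505: 2024-05-20 13:08:16.790
3. Latency: 2024-05-20 13:08:16.790 - 2024-05-20 13:08:16.502 = 288ms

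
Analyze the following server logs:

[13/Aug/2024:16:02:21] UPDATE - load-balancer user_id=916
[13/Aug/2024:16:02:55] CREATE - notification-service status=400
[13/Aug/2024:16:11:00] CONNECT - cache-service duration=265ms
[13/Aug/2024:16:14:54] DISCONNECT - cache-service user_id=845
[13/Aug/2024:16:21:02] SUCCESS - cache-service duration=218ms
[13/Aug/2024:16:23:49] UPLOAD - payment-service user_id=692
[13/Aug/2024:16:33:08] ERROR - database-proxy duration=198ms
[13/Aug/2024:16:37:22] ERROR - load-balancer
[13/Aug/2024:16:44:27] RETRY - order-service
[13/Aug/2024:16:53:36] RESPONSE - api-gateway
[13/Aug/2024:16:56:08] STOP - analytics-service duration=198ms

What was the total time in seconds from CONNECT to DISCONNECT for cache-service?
234

To calculate state duration:

1. Find CONNECT event for cache-service: 13/Aug/2024:16:11:00
2. Find DISCONNECT event for cache-service: 13/Aug/2024:16:14:54
3. Calculate duration: 13/Aug/2024:16:14:54 - 13/Aug/2024:16:11:00 = 234 seconds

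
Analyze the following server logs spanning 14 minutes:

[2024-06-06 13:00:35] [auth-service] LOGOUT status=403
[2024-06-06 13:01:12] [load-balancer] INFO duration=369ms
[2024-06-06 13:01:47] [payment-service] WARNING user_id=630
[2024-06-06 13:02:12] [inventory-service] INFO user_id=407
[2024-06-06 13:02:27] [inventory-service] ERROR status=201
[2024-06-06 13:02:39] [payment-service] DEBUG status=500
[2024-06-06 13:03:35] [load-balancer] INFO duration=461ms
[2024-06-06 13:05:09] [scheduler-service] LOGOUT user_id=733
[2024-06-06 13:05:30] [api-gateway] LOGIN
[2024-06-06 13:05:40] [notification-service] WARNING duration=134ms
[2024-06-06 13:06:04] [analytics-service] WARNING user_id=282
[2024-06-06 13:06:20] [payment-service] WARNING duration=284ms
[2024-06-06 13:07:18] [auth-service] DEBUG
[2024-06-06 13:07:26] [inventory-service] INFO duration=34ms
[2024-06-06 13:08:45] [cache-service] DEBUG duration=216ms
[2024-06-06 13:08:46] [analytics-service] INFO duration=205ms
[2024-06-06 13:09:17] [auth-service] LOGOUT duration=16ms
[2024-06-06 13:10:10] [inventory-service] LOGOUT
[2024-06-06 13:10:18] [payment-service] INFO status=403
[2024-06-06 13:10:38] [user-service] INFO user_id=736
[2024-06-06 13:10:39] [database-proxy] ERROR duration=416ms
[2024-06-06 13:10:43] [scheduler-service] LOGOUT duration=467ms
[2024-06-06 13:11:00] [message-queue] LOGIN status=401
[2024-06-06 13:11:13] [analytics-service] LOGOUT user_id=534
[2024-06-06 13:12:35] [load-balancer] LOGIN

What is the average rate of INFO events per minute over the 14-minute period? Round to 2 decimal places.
0.5

To calculate the rate:

1. Count total INFO events: 7
2. Total time period: 14 minutes
3. Rate = 7 / 14 = 0.5 events per minute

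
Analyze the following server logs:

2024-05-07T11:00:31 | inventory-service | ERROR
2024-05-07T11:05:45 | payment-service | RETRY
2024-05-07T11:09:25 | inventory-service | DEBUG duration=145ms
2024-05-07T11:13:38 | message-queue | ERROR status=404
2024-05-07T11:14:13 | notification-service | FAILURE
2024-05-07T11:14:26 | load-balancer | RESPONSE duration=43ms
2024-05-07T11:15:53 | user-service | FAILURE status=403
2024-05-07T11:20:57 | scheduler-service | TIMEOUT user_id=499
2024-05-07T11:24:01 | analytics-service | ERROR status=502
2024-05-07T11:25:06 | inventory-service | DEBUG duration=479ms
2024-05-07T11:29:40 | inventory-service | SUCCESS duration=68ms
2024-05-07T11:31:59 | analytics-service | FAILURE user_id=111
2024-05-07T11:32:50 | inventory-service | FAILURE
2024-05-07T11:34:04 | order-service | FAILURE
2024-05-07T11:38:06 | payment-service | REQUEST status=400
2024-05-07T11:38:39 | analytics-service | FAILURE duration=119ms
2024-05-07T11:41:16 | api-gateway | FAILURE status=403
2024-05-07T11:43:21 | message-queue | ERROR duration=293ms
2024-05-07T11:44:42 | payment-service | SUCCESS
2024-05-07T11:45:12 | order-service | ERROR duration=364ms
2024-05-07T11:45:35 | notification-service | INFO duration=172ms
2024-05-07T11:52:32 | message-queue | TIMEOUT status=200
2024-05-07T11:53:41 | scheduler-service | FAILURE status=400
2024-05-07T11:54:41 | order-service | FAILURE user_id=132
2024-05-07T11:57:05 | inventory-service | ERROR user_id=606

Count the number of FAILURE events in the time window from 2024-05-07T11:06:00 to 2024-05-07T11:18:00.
2

To count events in the time window:

1. Window boundaries: 2024-05-07T11:06:00 to 2024-05-07T11:18:00
2. Filter for FAILURE events within this window
3. Count matching events: 2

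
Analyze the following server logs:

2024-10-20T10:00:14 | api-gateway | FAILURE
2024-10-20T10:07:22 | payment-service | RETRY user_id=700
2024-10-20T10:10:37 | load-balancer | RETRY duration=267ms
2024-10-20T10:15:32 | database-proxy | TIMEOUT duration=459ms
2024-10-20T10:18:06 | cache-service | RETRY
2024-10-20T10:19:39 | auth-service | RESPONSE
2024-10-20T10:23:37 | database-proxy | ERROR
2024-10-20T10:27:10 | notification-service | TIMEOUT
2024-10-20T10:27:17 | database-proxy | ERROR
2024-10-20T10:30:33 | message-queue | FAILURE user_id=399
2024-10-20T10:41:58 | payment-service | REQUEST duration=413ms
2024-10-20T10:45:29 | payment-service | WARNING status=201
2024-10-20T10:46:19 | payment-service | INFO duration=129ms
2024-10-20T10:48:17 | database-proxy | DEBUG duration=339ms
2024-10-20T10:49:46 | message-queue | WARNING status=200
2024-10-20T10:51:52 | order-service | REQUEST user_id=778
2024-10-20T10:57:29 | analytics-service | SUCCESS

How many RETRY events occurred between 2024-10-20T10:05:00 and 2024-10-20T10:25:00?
3

To count events in the time window:

1. Window boundaries: 2024-10-20T10:05:00 to 2024-10-20T10:25:00
2. Filter for RETRY events within this window
3. Count matching events: 3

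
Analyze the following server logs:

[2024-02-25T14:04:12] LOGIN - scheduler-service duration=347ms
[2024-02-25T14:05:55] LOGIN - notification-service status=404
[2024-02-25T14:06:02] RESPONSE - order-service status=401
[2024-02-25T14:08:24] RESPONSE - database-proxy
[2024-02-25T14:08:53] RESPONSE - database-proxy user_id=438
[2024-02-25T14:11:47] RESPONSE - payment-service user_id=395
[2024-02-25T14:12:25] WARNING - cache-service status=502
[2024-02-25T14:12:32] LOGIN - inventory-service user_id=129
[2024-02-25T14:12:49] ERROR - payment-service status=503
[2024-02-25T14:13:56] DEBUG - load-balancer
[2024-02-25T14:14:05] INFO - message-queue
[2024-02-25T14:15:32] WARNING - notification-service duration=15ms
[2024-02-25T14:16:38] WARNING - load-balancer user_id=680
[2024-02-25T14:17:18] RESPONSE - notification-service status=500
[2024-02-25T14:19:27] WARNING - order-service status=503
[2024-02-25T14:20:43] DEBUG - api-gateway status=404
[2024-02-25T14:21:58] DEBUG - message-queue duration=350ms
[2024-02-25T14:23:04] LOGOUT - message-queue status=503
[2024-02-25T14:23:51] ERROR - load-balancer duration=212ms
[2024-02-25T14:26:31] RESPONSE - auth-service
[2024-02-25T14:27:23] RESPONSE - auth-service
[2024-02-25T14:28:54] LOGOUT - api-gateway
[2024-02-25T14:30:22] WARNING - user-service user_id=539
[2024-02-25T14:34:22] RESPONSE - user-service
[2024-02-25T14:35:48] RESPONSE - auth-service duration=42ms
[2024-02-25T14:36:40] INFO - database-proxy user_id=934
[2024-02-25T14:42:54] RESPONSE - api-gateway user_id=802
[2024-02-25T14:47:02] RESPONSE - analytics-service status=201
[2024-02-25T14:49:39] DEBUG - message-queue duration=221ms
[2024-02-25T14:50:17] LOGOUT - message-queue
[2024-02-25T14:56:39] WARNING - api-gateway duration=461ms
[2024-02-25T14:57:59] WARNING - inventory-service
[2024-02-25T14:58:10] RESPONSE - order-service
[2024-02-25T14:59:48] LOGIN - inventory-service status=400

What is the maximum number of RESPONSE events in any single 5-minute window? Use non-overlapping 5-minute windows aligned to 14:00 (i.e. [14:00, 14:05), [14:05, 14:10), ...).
3

To find the burst window:

1. Divide the log period into non-overlapping 5-minute windows starting at 14:00
2. Count RESPONSE events in each window
3. Find the window with maximum count
4. Maximum events in a window: 3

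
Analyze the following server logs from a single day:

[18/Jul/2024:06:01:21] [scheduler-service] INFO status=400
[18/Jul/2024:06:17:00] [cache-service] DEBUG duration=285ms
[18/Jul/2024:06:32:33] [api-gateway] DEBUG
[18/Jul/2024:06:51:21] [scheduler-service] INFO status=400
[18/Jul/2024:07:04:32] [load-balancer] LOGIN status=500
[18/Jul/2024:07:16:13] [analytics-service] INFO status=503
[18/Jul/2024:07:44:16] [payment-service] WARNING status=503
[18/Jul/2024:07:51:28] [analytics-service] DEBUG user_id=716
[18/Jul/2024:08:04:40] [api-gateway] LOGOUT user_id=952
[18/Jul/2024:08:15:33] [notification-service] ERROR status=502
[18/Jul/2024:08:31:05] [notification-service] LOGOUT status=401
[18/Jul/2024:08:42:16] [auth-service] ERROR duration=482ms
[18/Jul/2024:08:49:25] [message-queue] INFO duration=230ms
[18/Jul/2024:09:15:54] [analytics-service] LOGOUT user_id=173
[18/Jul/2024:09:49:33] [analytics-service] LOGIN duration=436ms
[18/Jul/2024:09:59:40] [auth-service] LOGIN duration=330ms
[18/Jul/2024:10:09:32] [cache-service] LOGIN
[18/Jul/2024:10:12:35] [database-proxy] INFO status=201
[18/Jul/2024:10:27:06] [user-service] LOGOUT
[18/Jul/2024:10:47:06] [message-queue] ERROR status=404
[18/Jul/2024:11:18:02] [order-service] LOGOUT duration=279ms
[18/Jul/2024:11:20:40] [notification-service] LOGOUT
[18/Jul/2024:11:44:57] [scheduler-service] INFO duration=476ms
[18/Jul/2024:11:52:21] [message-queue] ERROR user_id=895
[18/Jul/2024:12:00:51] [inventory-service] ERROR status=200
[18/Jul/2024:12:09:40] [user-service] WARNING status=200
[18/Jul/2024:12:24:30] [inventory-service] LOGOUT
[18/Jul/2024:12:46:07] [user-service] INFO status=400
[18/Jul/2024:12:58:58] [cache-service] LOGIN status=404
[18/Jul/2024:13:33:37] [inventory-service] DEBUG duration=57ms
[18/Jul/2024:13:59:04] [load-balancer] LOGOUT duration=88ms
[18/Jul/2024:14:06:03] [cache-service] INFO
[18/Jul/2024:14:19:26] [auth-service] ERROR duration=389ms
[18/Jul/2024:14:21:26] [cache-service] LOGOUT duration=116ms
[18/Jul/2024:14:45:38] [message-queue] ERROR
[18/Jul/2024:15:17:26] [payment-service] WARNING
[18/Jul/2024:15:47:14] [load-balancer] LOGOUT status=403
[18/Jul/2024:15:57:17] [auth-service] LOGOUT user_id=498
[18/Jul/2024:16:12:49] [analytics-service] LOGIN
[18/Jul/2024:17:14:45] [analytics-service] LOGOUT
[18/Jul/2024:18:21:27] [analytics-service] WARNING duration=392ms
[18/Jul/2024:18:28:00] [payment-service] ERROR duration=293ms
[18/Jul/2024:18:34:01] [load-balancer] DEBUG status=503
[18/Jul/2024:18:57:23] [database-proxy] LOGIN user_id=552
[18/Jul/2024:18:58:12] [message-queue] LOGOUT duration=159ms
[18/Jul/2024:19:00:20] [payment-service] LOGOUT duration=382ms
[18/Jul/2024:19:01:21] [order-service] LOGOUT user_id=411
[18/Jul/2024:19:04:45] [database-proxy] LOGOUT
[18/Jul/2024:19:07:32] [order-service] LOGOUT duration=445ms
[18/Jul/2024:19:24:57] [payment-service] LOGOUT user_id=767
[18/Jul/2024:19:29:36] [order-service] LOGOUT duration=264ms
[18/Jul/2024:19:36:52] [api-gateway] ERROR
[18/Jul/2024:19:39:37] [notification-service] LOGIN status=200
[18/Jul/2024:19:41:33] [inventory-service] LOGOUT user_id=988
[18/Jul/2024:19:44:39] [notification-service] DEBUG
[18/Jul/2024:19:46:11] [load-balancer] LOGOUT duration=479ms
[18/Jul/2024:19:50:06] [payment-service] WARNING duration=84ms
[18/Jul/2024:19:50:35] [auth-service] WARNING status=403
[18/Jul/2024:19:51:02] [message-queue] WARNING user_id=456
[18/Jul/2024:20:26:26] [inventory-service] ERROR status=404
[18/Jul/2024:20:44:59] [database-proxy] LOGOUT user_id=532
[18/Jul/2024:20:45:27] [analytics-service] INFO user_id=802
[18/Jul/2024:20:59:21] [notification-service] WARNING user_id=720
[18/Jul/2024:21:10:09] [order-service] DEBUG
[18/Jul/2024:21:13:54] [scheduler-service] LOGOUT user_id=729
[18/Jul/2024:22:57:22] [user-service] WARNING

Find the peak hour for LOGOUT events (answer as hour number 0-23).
19

To find the peak hour:

1. Group all LOGOUT events by hour
2. Count events in each hour
3. Find hour with maximum count
4. Peak hour: 19 (with 8 events)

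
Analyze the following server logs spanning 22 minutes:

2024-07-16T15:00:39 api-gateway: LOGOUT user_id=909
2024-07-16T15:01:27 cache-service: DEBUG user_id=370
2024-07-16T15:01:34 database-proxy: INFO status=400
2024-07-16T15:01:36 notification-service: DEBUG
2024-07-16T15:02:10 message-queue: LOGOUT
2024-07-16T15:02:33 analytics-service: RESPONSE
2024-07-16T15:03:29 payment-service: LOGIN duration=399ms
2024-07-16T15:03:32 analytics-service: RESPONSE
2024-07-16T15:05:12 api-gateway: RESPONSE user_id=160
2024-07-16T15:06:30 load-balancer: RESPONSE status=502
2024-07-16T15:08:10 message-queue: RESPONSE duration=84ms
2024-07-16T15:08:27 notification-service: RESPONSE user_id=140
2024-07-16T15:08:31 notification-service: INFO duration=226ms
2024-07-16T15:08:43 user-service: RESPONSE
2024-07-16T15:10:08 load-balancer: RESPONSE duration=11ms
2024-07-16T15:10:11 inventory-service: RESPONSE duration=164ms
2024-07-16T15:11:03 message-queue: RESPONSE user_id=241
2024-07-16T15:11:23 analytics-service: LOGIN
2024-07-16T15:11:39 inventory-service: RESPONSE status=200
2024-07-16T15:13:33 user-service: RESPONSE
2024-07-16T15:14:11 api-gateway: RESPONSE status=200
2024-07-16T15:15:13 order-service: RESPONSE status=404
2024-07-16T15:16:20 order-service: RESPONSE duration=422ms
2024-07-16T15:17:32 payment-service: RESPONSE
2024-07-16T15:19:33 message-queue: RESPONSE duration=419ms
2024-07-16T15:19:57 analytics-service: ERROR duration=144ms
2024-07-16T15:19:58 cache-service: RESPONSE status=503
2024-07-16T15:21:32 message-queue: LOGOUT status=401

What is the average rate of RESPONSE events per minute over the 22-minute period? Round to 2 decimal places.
0.82

To calculate the rate:

1. Count total RESPONSE events: 18
2. Total time period: 22 minutes
3. Rate = 18 / 22 = 0.82 events per minute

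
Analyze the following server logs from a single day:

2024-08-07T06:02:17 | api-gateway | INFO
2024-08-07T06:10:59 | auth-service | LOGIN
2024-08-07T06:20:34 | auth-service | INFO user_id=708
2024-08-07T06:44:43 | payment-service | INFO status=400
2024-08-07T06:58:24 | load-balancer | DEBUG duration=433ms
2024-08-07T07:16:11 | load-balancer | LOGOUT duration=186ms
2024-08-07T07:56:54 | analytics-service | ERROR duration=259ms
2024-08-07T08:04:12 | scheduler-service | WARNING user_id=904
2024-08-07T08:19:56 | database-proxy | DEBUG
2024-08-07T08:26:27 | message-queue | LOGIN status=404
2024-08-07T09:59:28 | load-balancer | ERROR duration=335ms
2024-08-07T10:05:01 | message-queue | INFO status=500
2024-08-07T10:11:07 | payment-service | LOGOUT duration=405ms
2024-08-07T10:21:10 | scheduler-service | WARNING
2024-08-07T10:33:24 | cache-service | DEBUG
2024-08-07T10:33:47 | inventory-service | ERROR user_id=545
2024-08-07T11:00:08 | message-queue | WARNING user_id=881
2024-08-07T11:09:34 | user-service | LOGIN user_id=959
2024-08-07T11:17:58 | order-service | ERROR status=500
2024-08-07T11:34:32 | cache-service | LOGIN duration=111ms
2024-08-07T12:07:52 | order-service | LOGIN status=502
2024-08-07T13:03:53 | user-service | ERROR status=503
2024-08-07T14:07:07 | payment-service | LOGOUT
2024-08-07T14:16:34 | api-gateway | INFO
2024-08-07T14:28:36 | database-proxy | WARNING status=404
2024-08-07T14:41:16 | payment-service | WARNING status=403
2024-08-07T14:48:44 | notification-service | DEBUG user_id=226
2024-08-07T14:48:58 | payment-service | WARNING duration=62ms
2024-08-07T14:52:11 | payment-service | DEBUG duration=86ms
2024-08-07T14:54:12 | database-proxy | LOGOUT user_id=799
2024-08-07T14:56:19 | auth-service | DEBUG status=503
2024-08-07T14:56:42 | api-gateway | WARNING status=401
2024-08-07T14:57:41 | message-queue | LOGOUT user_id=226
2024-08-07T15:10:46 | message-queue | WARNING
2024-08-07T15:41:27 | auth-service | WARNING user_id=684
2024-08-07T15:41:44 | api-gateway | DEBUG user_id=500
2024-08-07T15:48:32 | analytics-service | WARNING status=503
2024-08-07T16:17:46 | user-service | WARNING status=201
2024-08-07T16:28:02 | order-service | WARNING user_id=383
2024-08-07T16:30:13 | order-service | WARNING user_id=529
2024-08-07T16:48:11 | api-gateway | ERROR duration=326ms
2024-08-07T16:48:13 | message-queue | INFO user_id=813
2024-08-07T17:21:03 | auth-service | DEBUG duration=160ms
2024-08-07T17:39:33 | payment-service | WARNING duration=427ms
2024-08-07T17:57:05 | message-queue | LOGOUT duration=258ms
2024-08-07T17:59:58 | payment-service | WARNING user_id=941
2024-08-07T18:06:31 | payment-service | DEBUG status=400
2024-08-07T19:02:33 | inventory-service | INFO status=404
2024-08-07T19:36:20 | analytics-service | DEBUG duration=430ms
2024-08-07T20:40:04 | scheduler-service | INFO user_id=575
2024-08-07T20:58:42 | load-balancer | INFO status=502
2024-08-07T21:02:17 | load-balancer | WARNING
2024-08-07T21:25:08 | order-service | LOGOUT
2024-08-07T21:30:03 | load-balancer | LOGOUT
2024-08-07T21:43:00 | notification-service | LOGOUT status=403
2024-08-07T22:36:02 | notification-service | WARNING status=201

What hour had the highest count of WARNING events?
14

To find the peak hour:

1. Group all WARNING events by hour
2. Count events in each hour
3. Find hour with maximum count
4. Peak hour: 14 (with 4 events)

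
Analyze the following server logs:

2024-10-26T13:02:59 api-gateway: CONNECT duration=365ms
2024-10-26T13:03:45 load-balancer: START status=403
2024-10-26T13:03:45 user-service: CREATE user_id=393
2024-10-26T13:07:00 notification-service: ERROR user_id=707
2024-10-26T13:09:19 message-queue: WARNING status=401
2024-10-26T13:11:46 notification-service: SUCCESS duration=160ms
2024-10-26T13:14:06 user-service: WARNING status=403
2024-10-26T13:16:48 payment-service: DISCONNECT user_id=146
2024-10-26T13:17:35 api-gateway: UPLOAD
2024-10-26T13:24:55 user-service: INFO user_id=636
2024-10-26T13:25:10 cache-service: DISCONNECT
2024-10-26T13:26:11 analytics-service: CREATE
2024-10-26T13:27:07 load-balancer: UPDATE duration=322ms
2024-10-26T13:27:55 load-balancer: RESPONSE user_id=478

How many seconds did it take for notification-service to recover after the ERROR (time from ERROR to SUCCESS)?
286

To calculate recovery time:

1. Find ERROR event for notification-service: 2024-10-26T13:07:00
2. Find next SUCCESS event for notification-service: 2024-10-26T13:11:46
3. Recovery time: 2024-10-26T13:11:46 - 2024-10-26T13:07:00 = 286 seconds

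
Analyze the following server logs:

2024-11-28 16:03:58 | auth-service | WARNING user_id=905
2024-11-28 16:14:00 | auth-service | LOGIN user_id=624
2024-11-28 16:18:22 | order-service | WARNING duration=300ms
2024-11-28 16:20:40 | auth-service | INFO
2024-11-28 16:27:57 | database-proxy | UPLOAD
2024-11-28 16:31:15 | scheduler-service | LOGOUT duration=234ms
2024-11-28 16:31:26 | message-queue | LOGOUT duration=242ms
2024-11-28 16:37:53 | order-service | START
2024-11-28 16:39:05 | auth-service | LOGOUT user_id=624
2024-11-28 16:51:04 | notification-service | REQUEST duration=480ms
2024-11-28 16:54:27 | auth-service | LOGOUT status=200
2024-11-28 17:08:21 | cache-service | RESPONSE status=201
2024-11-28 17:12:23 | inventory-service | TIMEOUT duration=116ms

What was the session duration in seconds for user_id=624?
1505

To calculate session duration:

1. Find LOGIN event for user_id=624: 2024-11-28 16:14:00
2. Find LOGOUT event for user_id=624: 2024-11-28 16:39:05
3. Session duration: 2024-11-28 16:39:05 - 2024-11-28 16:14:00 = 1505 seconds (25 minutes)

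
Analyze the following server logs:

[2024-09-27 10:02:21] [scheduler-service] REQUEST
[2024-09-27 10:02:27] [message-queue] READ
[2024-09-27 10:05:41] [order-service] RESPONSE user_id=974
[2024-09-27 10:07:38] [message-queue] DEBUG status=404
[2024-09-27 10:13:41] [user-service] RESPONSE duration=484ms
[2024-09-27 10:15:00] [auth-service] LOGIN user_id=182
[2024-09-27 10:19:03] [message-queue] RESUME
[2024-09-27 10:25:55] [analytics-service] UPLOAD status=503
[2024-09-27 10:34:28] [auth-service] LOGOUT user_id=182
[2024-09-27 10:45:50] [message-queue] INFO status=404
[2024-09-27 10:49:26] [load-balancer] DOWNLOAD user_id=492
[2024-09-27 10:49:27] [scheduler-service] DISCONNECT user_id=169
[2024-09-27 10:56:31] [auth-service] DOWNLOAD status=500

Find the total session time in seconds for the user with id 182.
1168

To calculate session duration:

1. Find LOGIN event for user_id=182: 2024-09-27 10:15:00
2. Find LOGOUT event for user_id=182: 2024-09-27 10:34:28
3. Session duration: 2024-09-27 10:34:28 - 2024-09-27 10:15:00 = 1168 seconds (19 minutes)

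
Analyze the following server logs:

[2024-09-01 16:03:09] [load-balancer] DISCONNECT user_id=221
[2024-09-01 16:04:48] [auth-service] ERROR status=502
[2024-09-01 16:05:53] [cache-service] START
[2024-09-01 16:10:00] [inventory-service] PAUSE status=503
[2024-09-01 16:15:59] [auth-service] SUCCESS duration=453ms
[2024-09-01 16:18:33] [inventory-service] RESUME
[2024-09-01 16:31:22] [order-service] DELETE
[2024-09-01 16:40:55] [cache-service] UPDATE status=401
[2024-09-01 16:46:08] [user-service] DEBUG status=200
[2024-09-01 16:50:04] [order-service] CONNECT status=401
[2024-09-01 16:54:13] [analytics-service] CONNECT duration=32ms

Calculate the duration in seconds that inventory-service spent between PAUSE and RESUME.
513

To calculate state duration:

1. Find PAUSE event for inventory-service: 2024-09-01 16:10:00
2. Find RESUME event for inventory-service: 2024-09-01 16:18:33
3. Calculate duration: 2024-09-01 16:18:33 - 2024-09-01 16:10:00 = 513 seconds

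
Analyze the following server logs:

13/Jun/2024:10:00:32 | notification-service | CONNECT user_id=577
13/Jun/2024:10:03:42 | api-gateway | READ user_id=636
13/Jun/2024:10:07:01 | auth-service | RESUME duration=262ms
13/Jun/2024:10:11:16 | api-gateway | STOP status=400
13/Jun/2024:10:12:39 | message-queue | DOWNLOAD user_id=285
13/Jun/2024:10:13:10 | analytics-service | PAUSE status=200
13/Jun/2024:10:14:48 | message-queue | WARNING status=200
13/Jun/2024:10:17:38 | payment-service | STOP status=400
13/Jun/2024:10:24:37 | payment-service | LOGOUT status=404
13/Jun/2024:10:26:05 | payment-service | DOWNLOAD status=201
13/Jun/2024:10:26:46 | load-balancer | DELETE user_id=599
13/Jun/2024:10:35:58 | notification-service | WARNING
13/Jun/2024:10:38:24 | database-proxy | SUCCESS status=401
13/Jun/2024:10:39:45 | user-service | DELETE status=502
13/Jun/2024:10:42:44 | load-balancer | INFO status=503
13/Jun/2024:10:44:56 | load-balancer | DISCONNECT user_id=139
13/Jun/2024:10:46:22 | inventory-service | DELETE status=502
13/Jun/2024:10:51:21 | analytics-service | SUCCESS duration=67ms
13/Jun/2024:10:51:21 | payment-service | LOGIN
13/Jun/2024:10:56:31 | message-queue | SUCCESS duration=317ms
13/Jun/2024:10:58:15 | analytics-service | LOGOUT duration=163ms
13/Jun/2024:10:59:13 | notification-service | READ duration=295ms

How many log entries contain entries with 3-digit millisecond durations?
4

To find matching entries:

1. Pattern to match: entries with 3-digit millisecond durations
2. Scan each log entry for the pattern
3. Count matches: 4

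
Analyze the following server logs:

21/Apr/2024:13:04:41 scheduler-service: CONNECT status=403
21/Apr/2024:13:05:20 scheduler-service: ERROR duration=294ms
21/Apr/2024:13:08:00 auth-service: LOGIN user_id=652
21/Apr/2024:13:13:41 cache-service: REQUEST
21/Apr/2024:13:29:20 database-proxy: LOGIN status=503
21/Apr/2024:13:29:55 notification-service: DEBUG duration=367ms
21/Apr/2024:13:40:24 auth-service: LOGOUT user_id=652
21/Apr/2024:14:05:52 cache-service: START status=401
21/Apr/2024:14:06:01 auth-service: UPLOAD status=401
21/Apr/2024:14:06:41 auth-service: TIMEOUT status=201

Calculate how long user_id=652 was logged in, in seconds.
1944

To calculate session duration:

1. Find LOGIN event for user_id=652: 21/Apr/2024:13:08:00
2. Find LOGOUT event for user_id=652: 21/Apr/2024:13:40:24
3. Session duration: 21/Apr/2024:13:40:24 - 21/Apr/2024:13:08:00 = 1944 seconds (32 minutes)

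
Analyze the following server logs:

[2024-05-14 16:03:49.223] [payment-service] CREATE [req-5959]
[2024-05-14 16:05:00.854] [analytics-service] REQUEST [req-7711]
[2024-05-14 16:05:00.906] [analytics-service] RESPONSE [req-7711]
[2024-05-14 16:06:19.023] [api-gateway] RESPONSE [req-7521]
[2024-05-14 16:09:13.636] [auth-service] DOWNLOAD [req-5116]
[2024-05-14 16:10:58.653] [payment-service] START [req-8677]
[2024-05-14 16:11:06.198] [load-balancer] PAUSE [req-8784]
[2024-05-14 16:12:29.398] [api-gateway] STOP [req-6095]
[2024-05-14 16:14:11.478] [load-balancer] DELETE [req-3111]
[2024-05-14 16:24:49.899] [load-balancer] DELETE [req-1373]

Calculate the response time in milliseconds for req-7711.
52

To calculate latency:

1. Find REQUEST with id req-7711: 2024-05-14 16:05:00.854
2. Find RESPONSE with id req-7711: 2024-05-14 16:05:00.906
3. Latency: 2024-05-14 16:05:00.906 - 2024-05-14 16:05:00.854 = 52ms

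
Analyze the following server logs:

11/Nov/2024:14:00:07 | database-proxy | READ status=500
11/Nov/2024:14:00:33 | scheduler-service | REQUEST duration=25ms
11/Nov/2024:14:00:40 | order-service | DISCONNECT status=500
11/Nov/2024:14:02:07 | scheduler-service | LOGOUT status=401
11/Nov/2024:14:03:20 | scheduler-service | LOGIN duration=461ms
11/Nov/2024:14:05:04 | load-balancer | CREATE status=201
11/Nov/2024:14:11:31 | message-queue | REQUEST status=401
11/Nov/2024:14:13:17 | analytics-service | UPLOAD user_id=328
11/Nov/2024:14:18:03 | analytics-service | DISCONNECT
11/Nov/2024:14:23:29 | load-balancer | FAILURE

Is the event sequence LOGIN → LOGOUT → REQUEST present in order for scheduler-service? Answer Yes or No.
No

To verify sequence order:

1. Find all events in sequence LOGIN → LOGOUT → REQUEST for scheduler-service
2. Extract their timestamps
3. Check if timestamps are in ascending order
4. Result: No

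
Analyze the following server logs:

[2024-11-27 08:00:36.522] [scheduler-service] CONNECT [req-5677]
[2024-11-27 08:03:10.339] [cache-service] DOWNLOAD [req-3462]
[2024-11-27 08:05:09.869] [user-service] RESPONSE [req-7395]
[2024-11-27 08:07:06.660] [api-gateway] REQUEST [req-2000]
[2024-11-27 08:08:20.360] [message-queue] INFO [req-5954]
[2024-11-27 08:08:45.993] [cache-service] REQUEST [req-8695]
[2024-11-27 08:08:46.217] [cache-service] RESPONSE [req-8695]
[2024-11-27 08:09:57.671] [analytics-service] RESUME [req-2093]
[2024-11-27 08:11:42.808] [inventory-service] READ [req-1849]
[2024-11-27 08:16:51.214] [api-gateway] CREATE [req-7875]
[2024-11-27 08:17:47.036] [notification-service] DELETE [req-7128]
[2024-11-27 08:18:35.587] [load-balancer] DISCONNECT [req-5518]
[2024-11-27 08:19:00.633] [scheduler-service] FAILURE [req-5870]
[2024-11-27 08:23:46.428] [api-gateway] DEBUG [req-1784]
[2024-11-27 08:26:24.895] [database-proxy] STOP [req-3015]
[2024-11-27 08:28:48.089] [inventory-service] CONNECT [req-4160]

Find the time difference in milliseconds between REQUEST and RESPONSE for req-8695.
224

To calculate latency:

1. Find REQUEST with id req-8695: 2024-11-27 08:08:45.993
2. Find RESPONSE with id req-8695: 2024-11-27 08:08:46.217
3. Latency: 2024-11-27 08:08:46.217 - 2024-11-27 08:08:45.993 = 224ms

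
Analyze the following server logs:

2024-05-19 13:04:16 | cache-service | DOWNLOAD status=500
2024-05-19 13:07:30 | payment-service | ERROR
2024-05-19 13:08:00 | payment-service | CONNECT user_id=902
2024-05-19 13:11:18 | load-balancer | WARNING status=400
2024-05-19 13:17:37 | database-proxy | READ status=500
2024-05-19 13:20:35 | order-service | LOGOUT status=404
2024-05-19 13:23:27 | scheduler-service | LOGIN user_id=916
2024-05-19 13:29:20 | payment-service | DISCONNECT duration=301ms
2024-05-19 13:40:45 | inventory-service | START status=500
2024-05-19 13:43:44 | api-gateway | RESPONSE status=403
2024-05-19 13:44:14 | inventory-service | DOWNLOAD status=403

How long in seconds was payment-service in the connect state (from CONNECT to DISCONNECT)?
1280

To calculate state duration:

1. Find CONNECT event for payment-service: 2024-05-19 13:08:00
2. Find DISCONNECT event for payment-service: 2024-05-19 13:29:20
3. Calculate duration: 2024-05-19 13:29:20 - 2024-05-19 13:08:00 = 1280 seconds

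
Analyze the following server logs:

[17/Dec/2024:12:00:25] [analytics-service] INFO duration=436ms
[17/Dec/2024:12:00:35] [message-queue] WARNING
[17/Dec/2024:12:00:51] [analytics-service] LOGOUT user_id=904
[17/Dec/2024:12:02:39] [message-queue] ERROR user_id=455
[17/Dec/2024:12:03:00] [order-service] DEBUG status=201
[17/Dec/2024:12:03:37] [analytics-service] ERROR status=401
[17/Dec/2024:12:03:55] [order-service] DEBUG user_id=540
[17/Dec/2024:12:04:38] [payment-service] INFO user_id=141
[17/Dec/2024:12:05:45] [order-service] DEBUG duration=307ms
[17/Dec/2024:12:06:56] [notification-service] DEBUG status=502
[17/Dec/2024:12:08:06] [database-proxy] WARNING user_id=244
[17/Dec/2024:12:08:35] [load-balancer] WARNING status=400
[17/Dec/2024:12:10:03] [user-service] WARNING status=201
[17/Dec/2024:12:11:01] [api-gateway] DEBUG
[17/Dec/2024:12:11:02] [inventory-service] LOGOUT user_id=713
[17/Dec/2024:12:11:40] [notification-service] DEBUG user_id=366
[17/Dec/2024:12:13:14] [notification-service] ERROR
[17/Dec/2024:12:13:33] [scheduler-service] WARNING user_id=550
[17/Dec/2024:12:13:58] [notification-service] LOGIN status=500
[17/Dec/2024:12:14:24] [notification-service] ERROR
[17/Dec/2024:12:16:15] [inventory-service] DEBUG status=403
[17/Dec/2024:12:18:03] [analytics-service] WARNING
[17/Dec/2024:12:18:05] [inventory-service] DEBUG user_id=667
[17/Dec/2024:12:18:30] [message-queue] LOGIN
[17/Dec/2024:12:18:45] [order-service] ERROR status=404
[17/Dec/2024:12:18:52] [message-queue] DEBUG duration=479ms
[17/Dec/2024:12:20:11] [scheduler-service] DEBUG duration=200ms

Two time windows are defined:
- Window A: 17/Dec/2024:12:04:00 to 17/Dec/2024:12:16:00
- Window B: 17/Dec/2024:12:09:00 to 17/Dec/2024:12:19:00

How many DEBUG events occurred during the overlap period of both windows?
2

To find overlap events:

1. Window A: 17/Dec/2024:12:04:00 to 17/Dec/2024:12:16:00
2. Window B: 17/Dec/2024:12:09:00 to 17/Dec/2024:12:19:00
3. Overlap period: 17/Dec/2024:12:09:00 to 17/Dec/2024:12:16:00
4. Count DEBUG events in overlap: 2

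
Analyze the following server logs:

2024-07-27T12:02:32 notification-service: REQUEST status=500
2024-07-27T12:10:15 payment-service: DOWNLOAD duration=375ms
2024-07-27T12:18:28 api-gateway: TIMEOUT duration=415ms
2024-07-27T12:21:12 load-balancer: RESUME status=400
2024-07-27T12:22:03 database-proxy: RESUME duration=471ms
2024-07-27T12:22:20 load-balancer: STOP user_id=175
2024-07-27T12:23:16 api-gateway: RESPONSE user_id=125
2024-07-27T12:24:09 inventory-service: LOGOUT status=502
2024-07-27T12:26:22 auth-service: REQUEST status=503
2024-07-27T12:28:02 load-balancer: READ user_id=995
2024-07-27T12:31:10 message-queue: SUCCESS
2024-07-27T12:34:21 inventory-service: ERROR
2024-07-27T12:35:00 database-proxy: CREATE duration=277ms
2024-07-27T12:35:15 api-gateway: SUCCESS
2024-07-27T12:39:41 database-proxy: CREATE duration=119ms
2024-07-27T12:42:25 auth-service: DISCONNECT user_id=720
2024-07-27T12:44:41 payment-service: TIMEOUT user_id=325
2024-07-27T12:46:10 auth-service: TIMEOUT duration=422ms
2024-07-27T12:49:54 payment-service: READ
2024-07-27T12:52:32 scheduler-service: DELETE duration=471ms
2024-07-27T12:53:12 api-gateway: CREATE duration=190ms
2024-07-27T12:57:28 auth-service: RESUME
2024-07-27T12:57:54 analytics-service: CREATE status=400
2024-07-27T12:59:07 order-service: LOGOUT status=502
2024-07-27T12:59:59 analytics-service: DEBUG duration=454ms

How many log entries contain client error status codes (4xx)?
2

To find matching entries:

1. Pattern to match: client error status codes (4xx)
2. Scan each log entry for the pattern
3. Count matches: 2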